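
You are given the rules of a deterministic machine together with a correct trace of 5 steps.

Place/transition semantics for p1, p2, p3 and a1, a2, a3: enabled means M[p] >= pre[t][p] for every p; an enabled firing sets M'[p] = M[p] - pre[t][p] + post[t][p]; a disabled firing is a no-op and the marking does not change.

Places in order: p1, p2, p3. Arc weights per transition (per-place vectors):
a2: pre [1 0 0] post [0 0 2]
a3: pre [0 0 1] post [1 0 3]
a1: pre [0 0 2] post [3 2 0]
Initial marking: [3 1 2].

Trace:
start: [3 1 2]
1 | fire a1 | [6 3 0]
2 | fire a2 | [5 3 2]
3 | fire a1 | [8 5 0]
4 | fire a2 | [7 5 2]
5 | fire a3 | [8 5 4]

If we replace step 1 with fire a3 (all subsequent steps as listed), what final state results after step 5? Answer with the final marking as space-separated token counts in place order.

(re-executing from step 1 with the substitution; state before step 1: [3 1 2])
1 | fire a3 | [4 1 4]
2 | fire a2 | [3 1 6]
3 | fire a1 | [6 3 4]
4 | fire a2 | [5 3 6]
5 | fire a3 | [6 3 8]

6 3 8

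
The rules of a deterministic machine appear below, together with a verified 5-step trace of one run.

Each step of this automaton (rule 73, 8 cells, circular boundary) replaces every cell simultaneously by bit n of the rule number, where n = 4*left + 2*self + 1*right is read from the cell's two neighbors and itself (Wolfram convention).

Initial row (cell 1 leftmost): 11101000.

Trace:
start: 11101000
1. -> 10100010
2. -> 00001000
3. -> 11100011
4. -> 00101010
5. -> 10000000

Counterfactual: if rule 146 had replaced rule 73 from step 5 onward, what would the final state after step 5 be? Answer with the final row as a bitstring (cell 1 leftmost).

(re-executing step 5 under rule 146; state before step 5: 00101010)
5. -> 01000001

01000001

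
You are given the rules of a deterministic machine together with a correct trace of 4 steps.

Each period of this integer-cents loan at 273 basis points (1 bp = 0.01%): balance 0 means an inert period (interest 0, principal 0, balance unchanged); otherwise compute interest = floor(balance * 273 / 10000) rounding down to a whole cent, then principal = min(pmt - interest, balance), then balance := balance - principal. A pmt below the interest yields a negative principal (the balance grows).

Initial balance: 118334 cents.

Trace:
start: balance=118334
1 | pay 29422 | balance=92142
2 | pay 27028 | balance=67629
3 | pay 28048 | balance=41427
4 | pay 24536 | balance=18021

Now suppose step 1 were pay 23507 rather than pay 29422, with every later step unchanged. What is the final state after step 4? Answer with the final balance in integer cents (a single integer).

24434

(re-executing from step 1 with the substitution; state before step 1: balance=118334)
1 | pay 23507 | balance=98057
2 | pay 27028 | balance=73705
3 | pay 28048 | balance=47669
4 | pay 24536 | balance=24434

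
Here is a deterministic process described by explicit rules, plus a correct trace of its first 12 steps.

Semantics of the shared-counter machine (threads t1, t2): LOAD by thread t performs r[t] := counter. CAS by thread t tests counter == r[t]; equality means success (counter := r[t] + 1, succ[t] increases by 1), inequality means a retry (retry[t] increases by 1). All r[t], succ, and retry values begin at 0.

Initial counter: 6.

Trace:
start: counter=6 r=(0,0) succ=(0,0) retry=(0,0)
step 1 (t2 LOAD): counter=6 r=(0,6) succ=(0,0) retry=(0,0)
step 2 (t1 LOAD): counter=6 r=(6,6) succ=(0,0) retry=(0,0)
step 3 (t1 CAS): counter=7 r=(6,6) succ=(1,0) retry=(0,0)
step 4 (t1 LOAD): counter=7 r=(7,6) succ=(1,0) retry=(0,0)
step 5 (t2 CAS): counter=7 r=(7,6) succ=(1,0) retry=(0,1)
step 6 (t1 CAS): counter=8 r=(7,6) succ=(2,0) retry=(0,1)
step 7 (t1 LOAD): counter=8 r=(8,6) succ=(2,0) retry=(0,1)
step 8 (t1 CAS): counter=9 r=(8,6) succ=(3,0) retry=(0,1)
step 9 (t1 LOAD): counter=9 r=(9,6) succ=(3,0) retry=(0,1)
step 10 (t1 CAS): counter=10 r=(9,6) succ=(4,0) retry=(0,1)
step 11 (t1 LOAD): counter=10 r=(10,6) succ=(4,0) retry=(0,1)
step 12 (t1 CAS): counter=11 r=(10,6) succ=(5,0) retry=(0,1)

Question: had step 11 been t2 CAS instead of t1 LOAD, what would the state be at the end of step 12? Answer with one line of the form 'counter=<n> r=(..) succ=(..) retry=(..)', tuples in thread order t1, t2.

counter=10 r=(9,6) succ=(4,0) retry=(1,2)

(re-executing from step 11 with the substitution; state before step 11: counter=10 r=(9,6) succ=(4,0) retry=(0,1))
step 11 (t2 CAS): counter=10 r=(9,6) succ=(4,0) retry=(0,2)
step 12 (t1 CAS): counter=10 r=(9,6) succ=(4,0) retry=(1,2)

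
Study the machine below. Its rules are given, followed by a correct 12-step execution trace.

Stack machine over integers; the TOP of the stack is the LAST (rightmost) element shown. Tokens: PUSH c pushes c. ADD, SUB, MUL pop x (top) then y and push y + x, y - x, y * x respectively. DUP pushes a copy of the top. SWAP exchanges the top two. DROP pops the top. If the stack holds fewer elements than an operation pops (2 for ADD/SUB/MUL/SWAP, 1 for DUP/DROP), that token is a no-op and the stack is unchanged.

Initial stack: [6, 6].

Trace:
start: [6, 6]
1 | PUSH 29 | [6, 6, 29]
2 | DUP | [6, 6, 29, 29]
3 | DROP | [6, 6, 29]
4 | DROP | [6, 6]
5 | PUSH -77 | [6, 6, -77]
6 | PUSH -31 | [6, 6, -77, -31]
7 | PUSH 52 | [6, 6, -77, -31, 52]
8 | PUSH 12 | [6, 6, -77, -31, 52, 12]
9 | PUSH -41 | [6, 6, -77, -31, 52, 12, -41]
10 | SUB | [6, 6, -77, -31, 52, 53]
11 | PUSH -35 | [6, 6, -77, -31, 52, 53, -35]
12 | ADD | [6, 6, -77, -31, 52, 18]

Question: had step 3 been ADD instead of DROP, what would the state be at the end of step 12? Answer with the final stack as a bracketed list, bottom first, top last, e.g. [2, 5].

[6, 6, -77, -31, 52, 18]

(re-executing from step 3 with the substitution; state before step 3: [6, 6, 29, 29])
3 | ADD | [6, 6, 58]
4 | DROP | [6, 6]
5 | PUSH -77 | [6, 6, -77]
6 | PUSH -31 | [6, 6, -77, -31]
7 | PUSH 52 | [6, 6, -77, -31, 52]
8 | PUSH 12 | [6, 6, -77, -31, 52, 12]
9 | PUSH -41 | [6, 6, -77, -31, 52, 12, -41]
10 | SUB | [6, 6, -77, -31, 52, 53]
11 | PUSH -35 | [6, 6, -77, -31, 52, 53, -35]
12 | ADD | [6, 6, -77, -31, 52, 18]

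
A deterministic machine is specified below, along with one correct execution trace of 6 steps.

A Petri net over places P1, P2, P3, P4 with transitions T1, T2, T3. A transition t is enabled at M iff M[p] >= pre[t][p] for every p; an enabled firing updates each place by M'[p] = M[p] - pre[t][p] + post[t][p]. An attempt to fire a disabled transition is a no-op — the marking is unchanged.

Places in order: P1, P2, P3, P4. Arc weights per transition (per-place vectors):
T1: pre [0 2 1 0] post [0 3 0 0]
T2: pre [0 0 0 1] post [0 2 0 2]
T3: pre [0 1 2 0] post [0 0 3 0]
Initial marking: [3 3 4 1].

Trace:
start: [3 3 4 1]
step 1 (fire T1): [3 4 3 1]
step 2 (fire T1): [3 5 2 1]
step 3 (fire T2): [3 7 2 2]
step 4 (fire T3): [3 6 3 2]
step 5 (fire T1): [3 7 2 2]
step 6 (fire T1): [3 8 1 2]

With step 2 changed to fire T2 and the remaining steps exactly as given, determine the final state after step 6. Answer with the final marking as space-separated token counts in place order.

(re-executing from step 2 with the substitution; state before step 2: [3 4 3 1])
step 2 (fire T2): [3 6 3 2]
step 3 (fire T2): [3 8 3 3]
step 4 (fire T3): [3 7 4 3]
step 5 (fire T1): [3 8 3 3]
step 6 (fire T1): [3 9 2 3]

3 9 2 3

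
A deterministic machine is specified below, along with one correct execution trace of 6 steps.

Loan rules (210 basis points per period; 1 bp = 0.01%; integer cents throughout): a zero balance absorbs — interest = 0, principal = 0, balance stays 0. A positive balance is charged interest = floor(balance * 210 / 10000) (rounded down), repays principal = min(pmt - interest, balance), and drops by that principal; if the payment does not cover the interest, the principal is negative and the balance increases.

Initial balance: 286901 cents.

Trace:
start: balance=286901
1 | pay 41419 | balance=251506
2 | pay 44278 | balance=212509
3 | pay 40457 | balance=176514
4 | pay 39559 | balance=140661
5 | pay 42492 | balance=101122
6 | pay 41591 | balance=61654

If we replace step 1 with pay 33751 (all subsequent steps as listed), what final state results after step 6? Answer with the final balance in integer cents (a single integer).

(re-executing from step 1 with the substitution; state before step 1: balance=286901)
1 | pay 33751 | balance=259174
2 | pay 44278 | balance=220338
3 | pay 40457 | balance=184508
4 | pay 39559 | balance=148823
5 | pay 42492 | balance=109456
6 | pay 41591 | balance=70163

70163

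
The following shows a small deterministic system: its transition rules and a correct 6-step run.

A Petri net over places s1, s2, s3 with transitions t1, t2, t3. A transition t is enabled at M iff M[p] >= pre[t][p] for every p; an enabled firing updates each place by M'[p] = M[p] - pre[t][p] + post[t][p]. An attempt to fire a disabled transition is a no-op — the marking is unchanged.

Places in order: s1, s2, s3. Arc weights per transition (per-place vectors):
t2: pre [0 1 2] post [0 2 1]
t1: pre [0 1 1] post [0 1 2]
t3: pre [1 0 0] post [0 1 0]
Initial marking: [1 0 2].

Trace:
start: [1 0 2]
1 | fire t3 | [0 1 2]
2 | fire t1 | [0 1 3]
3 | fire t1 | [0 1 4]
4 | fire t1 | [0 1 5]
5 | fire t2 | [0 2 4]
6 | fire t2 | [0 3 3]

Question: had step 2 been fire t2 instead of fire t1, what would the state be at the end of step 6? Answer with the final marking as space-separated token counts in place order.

0 4 1

(re-executing from step 2 with the substitution; state before step 2: [0 1 2])
2 | fire t2 | [0 2 1]
3 | fire t1 | [0 2 2]
4 | fire t1 | [0 2 3]
5 | fire t2 | [0 3 2]
6 | fire t2 | [0 4 1]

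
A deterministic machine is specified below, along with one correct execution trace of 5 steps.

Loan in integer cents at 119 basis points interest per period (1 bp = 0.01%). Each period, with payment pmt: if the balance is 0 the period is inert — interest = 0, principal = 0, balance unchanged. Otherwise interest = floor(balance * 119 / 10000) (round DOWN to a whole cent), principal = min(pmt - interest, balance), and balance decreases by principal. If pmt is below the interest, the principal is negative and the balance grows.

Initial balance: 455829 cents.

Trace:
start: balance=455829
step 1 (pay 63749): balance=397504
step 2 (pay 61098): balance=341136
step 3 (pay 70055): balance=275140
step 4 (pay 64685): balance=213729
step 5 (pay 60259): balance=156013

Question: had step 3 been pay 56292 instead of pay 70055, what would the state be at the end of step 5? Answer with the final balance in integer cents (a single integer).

170105

(re-executing from step 3 with the substitution; state before step 3: balance=341136)
step 3 (pay 56292): balance=288903
step 4 (pay 64685): balance=227655
step 5 (pay 60259): balance=170105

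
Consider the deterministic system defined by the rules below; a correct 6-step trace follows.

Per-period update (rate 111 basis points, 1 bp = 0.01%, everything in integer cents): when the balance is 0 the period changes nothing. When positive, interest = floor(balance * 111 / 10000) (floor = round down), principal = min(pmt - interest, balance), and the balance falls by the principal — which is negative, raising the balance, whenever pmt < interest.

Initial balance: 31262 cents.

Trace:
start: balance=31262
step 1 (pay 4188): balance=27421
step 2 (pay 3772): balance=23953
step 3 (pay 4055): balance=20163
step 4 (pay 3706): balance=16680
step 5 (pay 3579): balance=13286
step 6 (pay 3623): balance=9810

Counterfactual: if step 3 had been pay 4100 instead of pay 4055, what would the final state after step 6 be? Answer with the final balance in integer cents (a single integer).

(re-executing from step 3 with the substitution; state before step 3: balance=23953)
step 3 (pay 4100): balance=20118
step 4 (pay 3706): balance=16635
step 5 (pay 3579): balance=13240
step 6 (pay 3623): balance=9763

9763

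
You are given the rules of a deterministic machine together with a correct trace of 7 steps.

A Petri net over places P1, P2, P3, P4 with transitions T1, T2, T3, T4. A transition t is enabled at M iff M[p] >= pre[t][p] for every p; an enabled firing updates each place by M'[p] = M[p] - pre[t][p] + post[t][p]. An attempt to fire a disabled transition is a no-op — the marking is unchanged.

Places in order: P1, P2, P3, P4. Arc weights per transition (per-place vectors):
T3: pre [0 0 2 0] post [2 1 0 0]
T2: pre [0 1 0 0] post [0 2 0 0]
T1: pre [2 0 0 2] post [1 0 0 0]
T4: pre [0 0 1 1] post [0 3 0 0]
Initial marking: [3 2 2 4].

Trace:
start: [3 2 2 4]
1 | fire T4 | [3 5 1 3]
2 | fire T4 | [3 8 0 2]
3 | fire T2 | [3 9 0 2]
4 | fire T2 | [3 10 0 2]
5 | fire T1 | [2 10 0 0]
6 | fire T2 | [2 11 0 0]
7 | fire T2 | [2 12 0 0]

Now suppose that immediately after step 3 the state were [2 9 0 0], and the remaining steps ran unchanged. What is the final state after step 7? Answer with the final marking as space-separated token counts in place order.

2 12 0 0

state after step 3 := [2 9 0 0]
4 | fire T2 | [2 10 0 0]
5 | fire T1 | [2 10 0 0]
6 | fire T2 | [2 11 0 0]
7 | fire T2 | [2 12 0 0]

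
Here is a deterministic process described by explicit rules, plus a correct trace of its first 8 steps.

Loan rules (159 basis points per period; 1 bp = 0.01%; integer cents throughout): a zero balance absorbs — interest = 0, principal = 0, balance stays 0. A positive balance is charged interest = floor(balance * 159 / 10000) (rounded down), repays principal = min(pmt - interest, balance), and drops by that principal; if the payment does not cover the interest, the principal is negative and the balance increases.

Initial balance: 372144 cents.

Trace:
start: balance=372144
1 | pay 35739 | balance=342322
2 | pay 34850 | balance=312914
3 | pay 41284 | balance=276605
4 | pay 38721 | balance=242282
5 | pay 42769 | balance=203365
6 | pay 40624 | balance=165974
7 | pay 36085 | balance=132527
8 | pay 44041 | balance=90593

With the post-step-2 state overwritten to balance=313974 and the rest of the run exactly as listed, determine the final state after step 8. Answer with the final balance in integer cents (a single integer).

91758

state after step 2 := balance=313974
3 | pay 41284 | balance=277682
4 | pay 38721 | balance=243376
5 | pay 42769 | balance=204476
6 | pay 40624 | balance=167103
7 | pay 36085 | balance=133674
8 | pay 44041 | balance=91758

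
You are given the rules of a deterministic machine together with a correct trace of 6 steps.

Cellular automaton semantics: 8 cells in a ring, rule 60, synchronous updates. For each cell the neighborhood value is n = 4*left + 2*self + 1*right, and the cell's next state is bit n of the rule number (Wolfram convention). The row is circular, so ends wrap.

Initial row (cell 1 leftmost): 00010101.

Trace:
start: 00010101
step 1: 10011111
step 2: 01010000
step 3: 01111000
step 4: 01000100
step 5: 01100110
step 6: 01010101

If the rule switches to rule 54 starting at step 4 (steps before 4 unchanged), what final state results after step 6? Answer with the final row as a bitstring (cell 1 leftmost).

(re-executing steps 4..6 under rule 54; state before step 4: 01111000)
step 4: 10000100
step 5: 11001111
step 6: 00110000

00110000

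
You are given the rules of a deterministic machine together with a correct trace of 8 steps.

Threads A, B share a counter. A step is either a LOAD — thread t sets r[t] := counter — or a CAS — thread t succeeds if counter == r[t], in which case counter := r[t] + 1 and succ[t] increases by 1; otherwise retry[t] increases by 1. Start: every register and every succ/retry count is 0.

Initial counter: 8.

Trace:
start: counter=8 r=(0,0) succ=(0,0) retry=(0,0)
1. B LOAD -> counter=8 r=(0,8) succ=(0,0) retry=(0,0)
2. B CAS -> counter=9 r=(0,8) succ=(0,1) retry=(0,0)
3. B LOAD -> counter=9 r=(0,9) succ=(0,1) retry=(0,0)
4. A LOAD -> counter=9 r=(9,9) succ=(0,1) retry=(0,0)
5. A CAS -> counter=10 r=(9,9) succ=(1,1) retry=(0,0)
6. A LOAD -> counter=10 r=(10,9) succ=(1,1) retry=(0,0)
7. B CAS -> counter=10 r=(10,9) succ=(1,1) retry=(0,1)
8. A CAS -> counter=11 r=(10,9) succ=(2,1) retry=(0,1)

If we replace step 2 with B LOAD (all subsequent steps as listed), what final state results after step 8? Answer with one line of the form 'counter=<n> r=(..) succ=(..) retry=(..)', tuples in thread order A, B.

counter=10 r=(9,8) succ=(2,0) retry=(0,1)

(re-executing from step 2 with the substitution; state before step 2: counter=8 r=(0,8) succ=(0,0) retry=(0,0))
2. B LOAD -> counter=8 r=(0,8) succ=(0,0) retry=(0,0)
3. B LOAD -> counter=8 r=(0,8) succ=(0,0) retry=(0,0)
4. A LOAD -> counter=8 r=(8,8) succ=(0,0) retry=(0,0)
5. A CAS -> counter=9 r=(8,8) succ=(1,0) retry=(0,0)
6. A LOAD -> counter=9 r=(9,8) succ=(1,0) retry=(0,0)
7. B CAS -> counter=9 r=(9,8) succ=(1,0) retry=(0,1)
8. A CAS -> counter=10 r=(9,8) succ=(2,0) retry=(0,1)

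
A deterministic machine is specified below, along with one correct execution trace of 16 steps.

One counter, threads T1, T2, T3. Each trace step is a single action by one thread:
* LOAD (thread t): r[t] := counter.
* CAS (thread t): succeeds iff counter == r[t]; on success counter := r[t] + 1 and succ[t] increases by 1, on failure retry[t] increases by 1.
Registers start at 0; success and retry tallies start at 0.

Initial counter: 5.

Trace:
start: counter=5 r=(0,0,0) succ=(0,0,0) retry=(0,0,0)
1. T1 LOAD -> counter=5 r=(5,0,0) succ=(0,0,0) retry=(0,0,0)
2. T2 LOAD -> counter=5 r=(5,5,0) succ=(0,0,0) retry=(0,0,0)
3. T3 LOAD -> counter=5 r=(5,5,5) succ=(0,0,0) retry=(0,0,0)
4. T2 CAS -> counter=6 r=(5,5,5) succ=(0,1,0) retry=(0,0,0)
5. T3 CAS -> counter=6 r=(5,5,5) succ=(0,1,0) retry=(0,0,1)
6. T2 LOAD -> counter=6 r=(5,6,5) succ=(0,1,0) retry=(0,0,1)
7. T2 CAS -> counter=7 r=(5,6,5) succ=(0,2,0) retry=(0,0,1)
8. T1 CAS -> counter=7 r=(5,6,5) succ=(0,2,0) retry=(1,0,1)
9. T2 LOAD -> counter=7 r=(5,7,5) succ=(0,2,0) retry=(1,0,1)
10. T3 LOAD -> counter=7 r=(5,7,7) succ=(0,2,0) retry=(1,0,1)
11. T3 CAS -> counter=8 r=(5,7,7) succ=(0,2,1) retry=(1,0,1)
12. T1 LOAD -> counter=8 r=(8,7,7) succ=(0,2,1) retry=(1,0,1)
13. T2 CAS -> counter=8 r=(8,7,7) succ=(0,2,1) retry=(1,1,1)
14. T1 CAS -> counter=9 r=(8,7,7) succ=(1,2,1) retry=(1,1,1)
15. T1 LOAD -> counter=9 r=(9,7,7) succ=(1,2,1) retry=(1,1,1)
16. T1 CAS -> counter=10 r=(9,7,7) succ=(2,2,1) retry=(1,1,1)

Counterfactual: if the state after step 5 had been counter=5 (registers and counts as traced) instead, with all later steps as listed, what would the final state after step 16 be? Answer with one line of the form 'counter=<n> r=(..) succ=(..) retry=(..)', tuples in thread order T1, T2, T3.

counter=9 r=(8,6,6) succ=(2,2,1) retry=(1,1,1)

state after step 5 := counter=5 r=(5,5,5) succ=(0,1,0) retry=(0,0,1)
6. T2 LOAD -> counter=5 r=(5,5,5) succ=(0,1,0) retry=(0,0,1)
7. T2 CAS -> counter=6 r=(5,5,5) succ=(0,2,0) retry=(0,0,1)
8. T1 CAS -> counter=6 r=(5,5,5) succ=(0,2,0) retry=(1,0,1)
9. T2 LOAD -> counter=6 r=(5,6,5) succ=(0,2,0) retry=(1,0,1)
10. T3 LOAD -> counter=6 r=(5,6,6) succ=(0,2,0) retry=(1,0,1)
11. T3 CAS -> counter=7 r=(5,6,6) succ=(0,2,1) retry=(1,0,1)
12. T1 LOAD -> counter=7 r=(7,6,6) succ=(0,2,1) retry=(1,0,1)
13. T2 CAS -> counter=7 r=(7,6,6) succ=(0,2,1) retry=(1,1,1)
14. T1 CAS -> counter=8 r=(7,6,6) succ=(1,2,1) retry=(1,1,1)
15. T1 LOAD -> counter=8 r=(8,6,6) succ=(1,2,1) retry=(1,1,1)
16. T1 CAS -> counter=9 r=(8,6,6) succ=(2,2,1) retry=(1,1,1)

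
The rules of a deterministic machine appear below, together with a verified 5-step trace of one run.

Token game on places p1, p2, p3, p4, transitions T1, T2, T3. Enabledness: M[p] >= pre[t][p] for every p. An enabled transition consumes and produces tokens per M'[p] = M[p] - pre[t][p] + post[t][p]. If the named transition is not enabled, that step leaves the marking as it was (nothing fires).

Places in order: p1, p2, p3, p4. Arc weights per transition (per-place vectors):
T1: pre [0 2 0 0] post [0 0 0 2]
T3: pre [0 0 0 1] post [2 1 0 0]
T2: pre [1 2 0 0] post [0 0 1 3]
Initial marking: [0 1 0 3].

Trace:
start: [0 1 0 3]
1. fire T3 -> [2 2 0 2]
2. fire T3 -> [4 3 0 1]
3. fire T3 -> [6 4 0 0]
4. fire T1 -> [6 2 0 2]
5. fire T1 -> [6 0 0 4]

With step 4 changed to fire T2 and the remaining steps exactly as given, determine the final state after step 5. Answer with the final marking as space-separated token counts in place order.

(re-executing from step 4 with the substitution; state before step 4: [6 4 0 0])
4. fire T2 -> [5 2 1 3]
5. fire T1 -> [5 0 1 5]

5 0 1 5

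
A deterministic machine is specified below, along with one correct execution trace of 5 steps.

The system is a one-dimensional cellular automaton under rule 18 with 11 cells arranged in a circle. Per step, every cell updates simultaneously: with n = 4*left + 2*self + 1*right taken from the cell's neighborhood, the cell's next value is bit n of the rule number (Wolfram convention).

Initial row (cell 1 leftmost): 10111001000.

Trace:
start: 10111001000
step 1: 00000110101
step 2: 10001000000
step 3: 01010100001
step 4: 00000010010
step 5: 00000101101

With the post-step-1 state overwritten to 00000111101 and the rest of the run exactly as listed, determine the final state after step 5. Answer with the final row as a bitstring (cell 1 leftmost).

00000101101

state after step 1 := 00000111101
step 2: 10001000000
step 3: 01010100001
step 4: 00000010010
step 5: 00000101101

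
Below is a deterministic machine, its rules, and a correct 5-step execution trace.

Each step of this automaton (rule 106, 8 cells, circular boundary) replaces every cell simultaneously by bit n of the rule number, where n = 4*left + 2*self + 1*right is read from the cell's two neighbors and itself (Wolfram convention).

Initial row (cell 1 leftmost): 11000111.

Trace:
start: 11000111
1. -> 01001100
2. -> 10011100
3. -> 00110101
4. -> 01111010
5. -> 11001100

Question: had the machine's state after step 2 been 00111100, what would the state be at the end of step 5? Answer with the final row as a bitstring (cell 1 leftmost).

10110001

state after step 2 := 00111100
3. -> 01100100
4. -> 11101000
5. -> 10110001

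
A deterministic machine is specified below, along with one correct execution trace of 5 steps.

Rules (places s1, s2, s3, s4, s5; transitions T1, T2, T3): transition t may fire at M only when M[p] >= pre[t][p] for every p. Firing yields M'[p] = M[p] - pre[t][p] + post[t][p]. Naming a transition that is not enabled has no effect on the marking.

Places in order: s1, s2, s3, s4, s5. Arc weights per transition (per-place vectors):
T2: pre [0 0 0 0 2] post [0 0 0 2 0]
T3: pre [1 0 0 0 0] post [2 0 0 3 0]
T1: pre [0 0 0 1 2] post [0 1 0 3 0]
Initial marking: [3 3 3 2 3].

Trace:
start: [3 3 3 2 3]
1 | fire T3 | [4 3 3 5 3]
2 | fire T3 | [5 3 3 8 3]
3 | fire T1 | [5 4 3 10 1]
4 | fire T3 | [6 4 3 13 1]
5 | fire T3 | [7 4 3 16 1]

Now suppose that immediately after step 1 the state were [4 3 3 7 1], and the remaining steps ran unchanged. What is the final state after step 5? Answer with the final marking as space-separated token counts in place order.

state after step 1 := [4 3 3 7 1]
2 | fire T3 | [5 3 3 10 1]
3 | fire T1 | [5 3 3 10 1]
4 | fire T3 | [6 3 3 13 1]
5 | fire T3 | [7 3 3 16 1]

7 3 3 16 1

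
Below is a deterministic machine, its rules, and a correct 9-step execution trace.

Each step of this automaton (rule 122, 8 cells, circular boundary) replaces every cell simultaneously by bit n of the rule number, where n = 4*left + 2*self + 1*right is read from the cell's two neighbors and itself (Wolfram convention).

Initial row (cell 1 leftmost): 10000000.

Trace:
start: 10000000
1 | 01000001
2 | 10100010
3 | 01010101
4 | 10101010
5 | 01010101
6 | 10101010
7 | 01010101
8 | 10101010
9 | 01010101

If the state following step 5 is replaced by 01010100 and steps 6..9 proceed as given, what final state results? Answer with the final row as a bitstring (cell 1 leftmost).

state after step 5 := 01010100
6 | 10101010
7 | 01010101
8 | 10101010
9 | 01010101

01010101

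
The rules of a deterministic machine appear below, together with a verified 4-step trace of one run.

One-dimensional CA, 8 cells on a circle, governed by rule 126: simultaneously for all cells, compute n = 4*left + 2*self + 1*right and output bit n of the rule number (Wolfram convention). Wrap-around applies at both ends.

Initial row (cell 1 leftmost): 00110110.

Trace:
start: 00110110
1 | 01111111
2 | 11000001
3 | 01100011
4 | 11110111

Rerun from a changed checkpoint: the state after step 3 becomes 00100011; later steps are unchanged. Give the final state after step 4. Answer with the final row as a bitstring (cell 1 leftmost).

11110111

state after step 3 := 00100011
4 | 11110111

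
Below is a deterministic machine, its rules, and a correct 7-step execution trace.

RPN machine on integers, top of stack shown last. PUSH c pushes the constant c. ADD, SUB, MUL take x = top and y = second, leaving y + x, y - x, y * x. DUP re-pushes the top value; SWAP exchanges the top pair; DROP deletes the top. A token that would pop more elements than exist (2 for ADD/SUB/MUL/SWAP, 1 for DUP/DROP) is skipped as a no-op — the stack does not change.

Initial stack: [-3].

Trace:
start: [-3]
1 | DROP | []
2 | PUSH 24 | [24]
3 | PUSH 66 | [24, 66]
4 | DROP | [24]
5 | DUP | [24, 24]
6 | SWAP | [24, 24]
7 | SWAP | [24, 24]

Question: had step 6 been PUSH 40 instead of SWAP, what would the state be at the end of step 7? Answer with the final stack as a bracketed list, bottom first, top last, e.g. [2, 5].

[24, 40, 24]

(re-executing from step 6 with the substitution; state before step 6: [24, 24])
6 | PUSH 40 | [24, 24, 40]
7 | SWAP | [24, 40, 24]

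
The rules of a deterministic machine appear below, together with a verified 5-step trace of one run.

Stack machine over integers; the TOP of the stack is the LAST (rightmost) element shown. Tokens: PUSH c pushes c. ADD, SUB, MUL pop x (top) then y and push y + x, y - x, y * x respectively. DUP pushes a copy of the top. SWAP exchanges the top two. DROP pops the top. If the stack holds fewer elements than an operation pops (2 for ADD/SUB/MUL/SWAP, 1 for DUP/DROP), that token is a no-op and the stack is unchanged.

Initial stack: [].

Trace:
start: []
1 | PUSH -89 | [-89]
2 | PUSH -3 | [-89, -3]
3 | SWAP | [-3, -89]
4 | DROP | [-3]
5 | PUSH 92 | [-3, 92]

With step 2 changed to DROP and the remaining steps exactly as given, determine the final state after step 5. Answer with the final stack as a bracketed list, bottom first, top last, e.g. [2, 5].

(re-executing from step 2 with the substitution; state before step 2: [-89])
2 | DROP | []
3 | SWAP | []
4 | DROP | []
5 | PUSH 92 | [92]

[92]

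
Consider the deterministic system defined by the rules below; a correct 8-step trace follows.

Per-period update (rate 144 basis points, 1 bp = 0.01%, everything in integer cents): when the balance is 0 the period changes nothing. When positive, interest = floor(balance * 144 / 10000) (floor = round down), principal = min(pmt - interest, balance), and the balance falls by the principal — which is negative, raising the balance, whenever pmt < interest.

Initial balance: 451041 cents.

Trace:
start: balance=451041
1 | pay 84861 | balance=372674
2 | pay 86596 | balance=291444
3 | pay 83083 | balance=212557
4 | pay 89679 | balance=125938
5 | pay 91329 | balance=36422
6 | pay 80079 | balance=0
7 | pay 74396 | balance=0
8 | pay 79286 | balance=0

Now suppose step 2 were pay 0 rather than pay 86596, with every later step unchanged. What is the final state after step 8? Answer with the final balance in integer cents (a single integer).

(re-executing from step 2 with the substitution; state before step 2: balance=372674)
2 | pay 0 | balance=378040
3 | pay 83083 | balance=300400
4 | pay 89679 | balance=215046
5 | pay 91329 | balance=126813
6 | pay 80079 | balance=48560
7 | pay 74396 | balance=0
8 | pay 79286 | balance=0

0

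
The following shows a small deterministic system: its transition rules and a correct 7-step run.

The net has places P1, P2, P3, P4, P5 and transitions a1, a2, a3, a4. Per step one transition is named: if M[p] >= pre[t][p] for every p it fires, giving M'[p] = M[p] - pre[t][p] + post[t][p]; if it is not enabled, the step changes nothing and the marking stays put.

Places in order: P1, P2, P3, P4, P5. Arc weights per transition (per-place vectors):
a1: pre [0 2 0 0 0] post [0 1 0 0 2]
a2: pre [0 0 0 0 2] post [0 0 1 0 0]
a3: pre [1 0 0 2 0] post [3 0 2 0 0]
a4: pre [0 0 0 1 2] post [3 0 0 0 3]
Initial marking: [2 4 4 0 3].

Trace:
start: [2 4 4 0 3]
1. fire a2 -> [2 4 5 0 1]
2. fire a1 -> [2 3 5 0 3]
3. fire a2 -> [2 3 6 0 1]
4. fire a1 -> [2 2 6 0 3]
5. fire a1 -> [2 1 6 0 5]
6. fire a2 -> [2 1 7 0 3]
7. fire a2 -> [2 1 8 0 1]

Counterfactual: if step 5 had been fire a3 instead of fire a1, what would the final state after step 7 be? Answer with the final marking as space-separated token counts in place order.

(re-executing from step 5 with the substitution; state before step 5: [2 2 6 0 3])
5. fire a3 -> [2 2 6 0 3]
6. fire a2 -> [2 2 7 0 1]
7. fire a2 -> [2 2 7 0 1]

2 2 7 0 1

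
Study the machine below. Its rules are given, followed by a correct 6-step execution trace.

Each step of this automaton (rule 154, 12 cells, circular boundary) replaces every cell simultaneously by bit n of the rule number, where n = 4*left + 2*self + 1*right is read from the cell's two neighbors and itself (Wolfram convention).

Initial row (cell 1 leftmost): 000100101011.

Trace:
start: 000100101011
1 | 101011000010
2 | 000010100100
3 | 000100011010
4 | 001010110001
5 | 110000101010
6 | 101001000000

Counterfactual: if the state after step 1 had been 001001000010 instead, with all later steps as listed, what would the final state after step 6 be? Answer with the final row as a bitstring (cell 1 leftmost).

state after step 1 := 001001000010
2 | 010110100101
3 | 000100011000
4 | 001010110100
5 | 010000100010
6 | 101001010101

101001010101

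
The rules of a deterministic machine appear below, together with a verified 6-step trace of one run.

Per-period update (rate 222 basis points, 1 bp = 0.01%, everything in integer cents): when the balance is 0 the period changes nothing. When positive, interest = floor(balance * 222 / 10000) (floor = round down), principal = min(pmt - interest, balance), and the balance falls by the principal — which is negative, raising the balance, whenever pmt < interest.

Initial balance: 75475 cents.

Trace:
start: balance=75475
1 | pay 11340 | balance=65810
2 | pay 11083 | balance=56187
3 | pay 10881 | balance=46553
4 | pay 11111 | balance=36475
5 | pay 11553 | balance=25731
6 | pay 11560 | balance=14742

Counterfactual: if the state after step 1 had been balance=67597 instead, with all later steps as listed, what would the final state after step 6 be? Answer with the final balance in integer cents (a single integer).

state after step 1 := balance=67597
2 | pay 11083 | balance=58014
3 | pay 10881 | balance=48420
4 | pay 11111 | balance=38383
5 | pay 11553 | balance=27682
6 | pay 11560 | balance=16736

16736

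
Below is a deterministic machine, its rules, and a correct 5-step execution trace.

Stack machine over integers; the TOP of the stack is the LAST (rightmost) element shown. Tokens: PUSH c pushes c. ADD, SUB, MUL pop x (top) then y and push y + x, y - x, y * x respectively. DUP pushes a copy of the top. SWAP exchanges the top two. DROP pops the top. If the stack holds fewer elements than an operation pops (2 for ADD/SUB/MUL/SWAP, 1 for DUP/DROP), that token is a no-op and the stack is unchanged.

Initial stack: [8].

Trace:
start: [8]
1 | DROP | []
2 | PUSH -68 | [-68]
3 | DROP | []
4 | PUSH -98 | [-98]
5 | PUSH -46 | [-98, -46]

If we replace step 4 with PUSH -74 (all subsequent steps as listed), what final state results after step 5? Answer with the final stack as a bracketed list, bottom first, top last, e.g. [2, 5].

[-74, -46]

(re-executing from step 4 with the substitution; state before step 4: [])
4 | PUSH -74 | [-74]
5 | PUSH -46 | [-74, -46]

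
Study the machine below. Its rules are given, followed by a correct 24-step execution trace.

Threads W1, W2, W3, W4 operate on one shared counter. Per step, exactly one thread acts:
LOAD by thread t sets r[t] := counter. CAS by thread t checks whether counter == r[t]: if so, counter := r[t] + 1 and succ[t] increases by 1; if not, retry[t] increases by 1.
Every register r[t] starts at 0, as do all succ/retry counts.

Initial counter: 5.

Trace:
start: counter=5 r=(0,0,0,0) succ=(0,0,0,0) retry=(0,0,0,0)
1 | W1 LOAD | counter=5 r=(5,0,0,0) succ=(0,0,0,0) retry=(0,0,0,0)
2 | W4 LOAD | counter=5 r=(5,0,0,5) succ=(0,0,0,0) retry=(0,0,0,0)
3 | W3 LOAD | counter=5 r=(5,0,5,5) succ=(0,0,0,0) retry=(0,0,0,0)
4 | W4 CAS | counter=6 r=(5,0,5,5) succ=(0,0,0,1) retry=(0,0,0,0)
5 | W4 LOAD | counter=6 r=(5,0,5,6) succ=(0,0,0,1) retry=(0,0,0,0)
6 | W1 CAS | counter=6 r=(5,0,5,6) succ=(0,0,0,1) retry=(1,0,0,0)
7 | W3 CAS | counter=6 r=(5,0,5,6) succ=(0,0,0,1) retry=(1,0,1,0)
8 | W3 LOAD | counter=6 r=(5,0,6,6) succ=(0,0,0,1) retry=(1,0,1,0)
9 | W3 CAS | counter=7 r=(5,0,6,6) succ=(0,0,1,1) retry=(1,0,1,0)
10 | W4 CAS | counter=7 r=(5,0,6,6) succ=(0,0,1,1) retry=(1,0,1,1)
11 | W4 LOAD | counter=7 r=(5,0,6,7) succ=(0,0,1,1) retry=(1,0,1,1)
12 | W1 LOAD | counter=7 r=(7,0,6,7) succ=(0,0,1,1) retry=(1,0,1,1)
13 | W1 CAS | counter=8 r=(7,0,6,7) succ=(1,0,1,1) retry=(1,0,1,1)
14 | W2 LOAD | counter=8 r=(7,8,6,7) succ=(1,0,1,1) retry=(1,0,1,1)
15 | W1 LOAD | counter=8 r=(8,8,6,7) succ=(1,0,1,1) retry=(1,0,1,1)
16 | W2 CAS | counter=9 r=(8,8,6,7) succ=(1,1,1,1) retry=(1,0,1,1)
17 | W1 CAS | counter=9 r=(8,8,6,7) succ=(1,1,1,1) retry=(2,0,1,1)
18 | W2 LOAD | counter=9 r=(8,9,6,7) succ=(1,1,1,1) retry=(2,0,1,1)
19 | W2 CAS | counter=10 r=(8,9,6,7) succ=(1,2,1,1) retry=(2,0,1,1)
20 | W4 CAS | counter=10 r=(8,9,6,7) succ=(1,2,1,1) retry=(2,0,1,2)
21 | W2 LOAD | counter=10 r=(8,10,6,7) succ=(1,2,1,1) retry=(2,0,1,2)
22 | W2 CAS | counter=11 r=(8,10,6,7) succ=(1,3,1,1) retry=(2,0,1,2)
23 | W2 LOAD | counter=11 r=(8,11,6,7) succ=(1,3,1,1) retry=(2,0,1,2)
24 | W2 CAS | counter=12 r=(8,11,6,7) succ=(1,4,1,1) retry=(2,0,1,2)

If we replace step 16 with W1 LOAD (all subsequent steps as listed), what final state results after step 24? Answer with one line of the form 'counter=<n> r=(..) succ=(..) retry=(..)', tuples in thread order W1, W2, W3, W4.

(re-executing from step 16 with the substitution; state before step 16: counter=8 r=(8,8,6,7) succ=(1,0,1,1) retry=(1,0,1,1))
16 | W1 LOAD | counter=8 r=(8,8,6,7) succ=(1,0,1,1) retry=(1,0,1,1)
17 | W1 CAS | counter=9 r=(8,8,6,7) succ=(2,0,1,1) retry=(1,0,1,1)
18 | W2 LOAD | counter=9 r=(8,9,6,7) succ=(2,0,1,1) retry=(1,0,1,1)
19 | W2 CAS | counter=10 r=(8,9,6,7) succ=(2,1,1,1) retry=(1,0,1,1)
20 | W4 CAS | counter=10 r=(8,9,6,7) succ=(2,1,1,1) retry=(1,0,1,2)
21 | W2 LOAD | counter=10 r=(8,10,6,7) succ=(2,1,1,1) retry=(1,0,1,2)
22 | W2 CAS | counter=11 r=(8,10,6,7) succ=(2,2,1,1) retry=(1,0,1,2)
23 | W2 LOAD | counter=11 r=(8,11,6,7) succ=(2,2,1,1) retry=(1,0,1,2)
24 | W2 CAS | counter=12 r=(8,11,6,7) succ=(2,3,1,1) retry=(1,0,1,2)

counter=12 r=(8,11,6,7) succ=(2,3,1,1) retry=(1,0,1,2)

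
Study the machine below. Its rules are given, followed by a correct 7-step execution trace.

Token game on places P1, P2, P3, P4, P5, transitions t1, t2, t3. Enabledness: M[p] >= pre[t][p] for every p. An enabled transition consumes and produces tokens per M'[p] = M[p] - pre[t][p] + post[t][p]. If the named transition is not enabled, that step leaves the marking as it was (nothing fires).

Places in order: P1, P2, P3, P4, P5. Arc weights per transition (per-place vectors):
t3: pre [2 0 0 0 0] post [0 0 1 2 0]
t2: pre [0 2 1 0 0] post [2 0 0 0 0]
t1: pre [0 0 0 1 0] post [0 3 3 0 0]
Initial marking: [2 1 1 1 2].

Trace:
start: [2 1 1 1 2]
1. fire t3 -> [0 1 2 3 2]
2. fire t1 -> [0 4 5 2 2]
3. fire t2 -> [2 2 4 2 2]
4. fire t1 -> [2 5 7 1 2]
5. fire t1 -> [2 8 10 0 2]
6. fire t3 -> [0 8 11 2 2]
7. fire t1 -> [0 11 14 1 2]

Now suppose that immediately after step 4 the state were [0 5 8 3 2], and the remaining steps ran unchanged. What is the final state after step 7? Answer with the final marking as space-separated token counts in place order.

0 11 14 1 2

state after step 4 := [0 5 8 3 2]
5. fire t1 -> [0 8 11 2 2]
6. fire t3 -> [0 8 11 2 2]
7. fire t1 -> [0 11 14 1 2]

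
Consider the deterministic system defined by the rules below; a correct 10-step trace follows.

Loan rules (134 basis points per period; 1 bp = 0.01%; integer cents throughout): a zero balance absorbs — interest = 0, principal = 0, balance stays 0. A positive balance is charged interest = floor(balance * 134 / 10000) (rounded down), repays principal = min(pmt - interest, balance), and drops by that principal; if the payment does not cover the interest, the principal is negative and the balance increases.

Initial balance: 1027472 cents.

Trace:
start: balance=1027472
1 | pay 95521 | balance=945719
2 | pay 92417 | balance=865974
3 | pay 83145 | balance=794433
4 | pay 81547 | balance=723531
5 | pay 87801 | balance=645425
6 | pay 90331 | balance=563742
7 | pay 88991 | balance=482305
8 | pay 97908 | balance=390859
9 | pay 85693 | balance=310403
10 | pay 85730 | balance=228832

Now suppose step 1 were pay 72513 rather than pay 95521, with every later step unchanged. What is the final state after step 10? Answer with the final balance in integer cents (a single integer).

(re-executing from step 1 with the substitution; state before step 1: balance=1027472)
1 | pay 72513 | balance=968727
2 | pay 92417 | balance=889290
3 | pay 83145 | balance=818061
4 | pay 81547 | balance=747476
5 | pay 87801 | balance=669691
6 | pay 90331 | balance=588333
7 | pay 88991 | balance=507225
8 | pay 97908 | balance=416113
9 | pay 85693 | balance=335995
10 | pay 85730 | balance=254767

254767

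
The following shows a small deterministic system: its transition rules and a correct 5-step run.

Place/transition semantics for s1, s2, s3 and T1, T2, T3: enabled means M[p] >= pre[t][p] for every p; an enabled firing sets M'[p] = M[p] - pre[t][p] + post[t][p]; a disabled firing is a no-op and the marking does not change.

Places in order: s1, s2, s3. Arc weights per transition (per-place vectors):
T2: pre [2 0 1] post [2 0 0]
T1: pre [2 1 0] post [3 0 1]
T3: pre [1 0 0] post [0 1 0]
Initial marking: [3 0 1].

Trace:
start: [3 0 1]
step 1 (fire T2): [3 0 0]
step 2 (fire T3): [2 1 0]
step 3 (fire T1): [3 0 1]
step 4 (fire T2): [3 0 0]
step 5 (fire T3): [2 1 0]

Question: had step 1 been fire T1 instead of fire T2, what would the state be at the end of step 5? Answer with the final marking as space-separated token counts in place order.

(re-executing from step 1 with the substitution; state before step 1: [3 0 1])
step 1 (fire T1): [3 0 1]
step 2 (fire T3): [2 1 1]
step 3 (fire T1): [3 0 2]
step 4 (fire T2): [3 0 1]
step 5 (fire T3): [2 1 1]

2 1 1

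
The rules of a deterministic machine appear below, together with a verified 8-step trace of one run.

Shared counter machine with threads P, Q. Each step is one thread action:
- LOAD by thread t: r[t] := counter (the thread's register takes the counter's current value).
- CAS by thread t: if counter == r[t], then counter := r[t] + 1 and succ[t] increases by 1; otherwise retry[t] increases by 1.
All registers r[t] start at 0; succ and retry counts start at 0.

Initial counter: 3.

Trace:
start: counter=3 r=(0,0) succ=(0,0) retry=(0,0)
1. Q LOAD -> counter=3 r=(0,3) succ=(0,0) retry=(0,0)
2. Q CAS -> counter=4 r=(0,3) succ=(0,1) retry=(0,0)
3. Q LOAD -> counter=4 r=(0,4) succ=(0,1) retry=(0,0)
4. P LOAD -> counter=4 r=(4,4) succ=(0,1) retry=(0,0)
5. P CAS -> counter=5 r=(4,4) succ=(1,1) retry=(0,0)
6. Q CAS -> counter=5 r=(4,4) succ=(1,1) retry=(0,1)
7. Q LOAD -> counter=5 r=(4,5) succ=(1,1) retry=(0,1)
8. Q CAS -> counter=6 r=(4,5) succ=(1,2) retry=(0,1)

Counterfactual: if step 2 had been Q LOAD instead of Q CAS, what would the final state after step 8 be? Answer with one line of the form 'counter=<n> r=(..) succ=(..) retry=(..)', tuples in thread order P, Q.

counter=5 r=(3,4) succ=(1,1) retry=(0,1)

(re-executing from step 2 with the substitution; state before step 2: counter=3 r=(0,3) succ=(0,0) retry=(0,0))
2. Q LOAD -> counter=3 r=(0,3) succ=(0,0) retry=(0,0)
3. Q LOAD -> counter=3 r=(0,3) succ=(0,0) retry=(0,0)
4. P LOAD -> counter=3 r=(3,3) succ=(0,0) retry=(0,0)
5. P CAS -> counter=4 r=(3,3) succ=(1,0) retry=(0,0)
6. Q CAS -> counter=4 r=(3,3) succ=(1,0) retry=(0,1)
7. Q LOAD -> counter=4 r=(3,4) succ=(1,0) retry=(0,1)
8. Q CAS -> counter=5 r=(3,4) succ=(1,1) retry=(0,1)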